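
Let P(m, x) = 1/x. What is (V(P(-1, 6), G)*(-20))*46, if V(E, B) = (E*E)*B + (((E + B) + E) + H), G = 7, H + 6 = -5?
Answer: 28750/9 ≈ 3194.4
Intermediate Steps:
H = -11 (H = -6 - 5 = -11)
V(E, B) = -11 + B + 2*E + B*E² (V(E, B) = (E*E)*B + (((E + B) + E) - 11) = E²*B + (((B + E) + E) - 11) = B*E² + ((B + 2*E) - 11) = B*E² + (-11 + B + 2*E) = -11 + B + 2*E + B*E²)
(V(P(-1, 6), G)*(-20))*46 = ((-11 + 7 + 2/6 + 7*(1/6)²)*(-20))*46 = ((-11 + 7 + 2*(⅙) + 7*(⅙)²)*(-20))*46 = ((-11 + 7 + ⅓ + 7*(1/36))*(-20))*46 = ((-11 + 7 + ⅓ + 7/36)*(-20))*46 = -125/36*(-20)*46 = (625/9)*46 = 28750/9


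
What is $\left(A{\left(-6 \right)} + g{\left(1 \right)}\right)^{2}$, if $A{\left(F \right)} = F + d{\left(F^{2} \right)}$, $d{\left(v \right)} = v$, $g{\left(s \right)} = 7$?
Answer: $1369$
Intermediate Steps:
$A{\left(F \right)} = F + F^{2}$
$\left(A{\left(-6 \right)} + g{\left(1 \right)}\right)^{2} = \left(- 6 \left(1 - 6\right) + 7\right)^{2} = \left(\left(-6\right) \left(-5\right) + 7\right)^{2} = \left(30 + 7\right)^{2} = 37^{2} = 1369$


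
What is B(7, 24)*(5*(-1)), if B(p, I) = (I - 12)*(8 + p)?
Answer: -900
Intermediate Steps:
B(p, I) = (-12 + I)*(8 + p)
B(7, 24)*(5*(-1)) = (-96 - 12*7 + 8*24 + 24*7)*(5*(-1)) = (-96 - 84 + 192 + 168)*(-5) = 180*(-5) = -900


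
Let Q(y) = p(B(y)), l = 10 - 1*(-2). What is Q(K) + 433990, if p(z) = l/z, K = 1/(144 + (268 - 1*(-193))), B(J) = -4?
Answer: 433987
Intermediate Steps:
l = 12 (l = 10 + 2 = 12)
K = 1/605 (K = 1/(144 + (268 + 193)) = 1/(144 + 461) = 1/605 ≈ 0.0016529)
p(z) = 12/z
Q(y) = -3 (Q(y) = 12/(-4) = 12*(-¼) = -3)
Q(K) + 433990 = -3 + 433990 = 433987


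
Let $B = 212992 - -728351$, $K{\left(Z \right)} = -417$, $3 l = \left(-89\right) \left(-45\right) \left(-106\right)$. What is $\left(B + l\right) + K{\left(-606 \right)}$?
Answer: $799416$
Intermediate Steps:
$l = -141510$ ($l = \frac{\left(-89\right) \left(-45\right) \left(-106\right)}{3} = \frac{4005 \left(-106\right)}{3} = \frac{1}{3} \left(-424530\right) = -141510$)
$B = 941343$ ($B = 212992 + 728351 = 941343$)
$\left(B + l\right) + K{\left(-606 \right)} = \left(941343 - 141510\right) - 417 = 799833 - 417 = 799416$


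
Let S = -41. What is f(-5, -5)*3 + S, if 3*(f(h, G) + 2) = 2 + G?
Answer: -50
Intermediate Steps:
f(h, G) = -4/3 + G/3 (f(h, G) = -2 + (2 + G)/3 = -2 + (⅔ + G/3) = -4/3 + G/3)
f(-5, -5)*3 + S = (-4/3 + (⅓)*(-5))*3 - 41 = (-4/3 - 5/3)*3 - 41 = -3*3 - 41 = -9 - 41 = -50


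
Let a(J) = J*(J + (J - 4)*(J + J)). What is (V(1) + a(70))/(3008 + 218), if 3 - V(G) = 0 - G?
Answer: 325852/1613 ≈ 202.02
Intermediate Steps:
V(G) = 3 + G (V(G) = 3 - (0 - G) = 3 - (-1)*G = 3 + G)
a(J) = J*(J + 2*J*(-4 + J)) (a(J) = J*(J + (-4 + J)*(2*J)) = J*(J + 2*J*(-4 + J)))
(V(1) + a(70))/(3008 + 218) = ((3 + 1) + 70²*(-7 + 2*70))/(3008 + 218) = (4 + 4900*(-7 + 140))/3226 = (4 + 4900*133)*(1/3226) = (4 + 651700)*(1/3226) = 651704*(1/3226) = 325852/1613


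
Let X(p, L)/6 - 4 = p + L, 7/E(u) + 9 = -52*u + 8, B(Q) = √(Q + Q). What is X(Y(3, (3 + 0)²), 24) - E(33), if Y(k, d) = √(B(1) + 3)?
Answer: 288463/1717 + 6*√(3 + √2) ≈ 180.61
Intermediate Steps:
B(Q) = √2*√Q (B(Q) = √(2*Q) = √2*√Q)
Y(k, d) = √(3 + √2) (Y(k, d) = √(√2*√1 + 3) = √(√2*1 + 3) = √(√2 + 3) = √(3 + √2))
E(u) = 7/(-1 - 52*u) (E(u) = 7/(-9 + (-52*u + 8)) = 7/(-9 + (8 - 52*u)) = 7/(-1 - 52*u))
X(p, L) = 24 + 6*L + 6*p (X(p, L) = 24 + 6*(p + L) = 24 + 6*(L + p) = 24 + (6*L + 6*p) = 24 + 6*L + 6*p)
X(Y(3, (3 + 0)²), 24) - E(33) = (24 + 6*24 + 6*√(3 + √2)) - (-7)/(1 + 52*33) = (24 + 144 + 6*√(3 + √2)) - (-7)/(1 + 1716) = (168 + 6*√(3 + √2)) - (-7)/1717 = (168 + 6*√(3 + √2)) - 1*(-7/1717) = (168 + 6*√(3 + √2)) + 7/1717 = 288463/1717 + 6*√(3 + √2)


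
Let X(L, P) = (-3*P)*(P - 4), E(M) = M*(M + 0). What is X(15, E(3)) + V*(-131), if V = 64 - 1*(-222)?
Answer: -37601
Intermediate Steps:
E(M) = M² (E(M) = M*M = M²)
X(L, P) = -3*P*(-4 + P) (X(L, P) = (-3*P)*(-4 + P) = -3*P*(-4 + P))
V = 286 (V = 64 + 222 = 286)
X(15, E(3)) + V*(-131) = 3*3²*(4 - 1*3²) + 286*(-131) = 3*9*(4 - 1*9) - 37466 = 3*9*(4 - 9) - 37466 = 3*9*(-5) - 37466 = -135 - 37466 = -37601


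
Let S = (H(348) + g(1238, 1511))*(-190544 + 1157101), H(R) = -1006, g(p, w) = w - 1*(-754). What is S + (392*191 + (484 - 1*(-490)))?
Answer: 1216971109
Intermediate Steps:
g(p, w) = 754 + w (g(p, w) = w + 754 = 754 + w)
S = 1216895263 (S = (-1006 + (754 + 1511))*(-190544 + 1157101) = (-1006 + 2265)*966557 = 1259*966557 = 1216895263)
S + (392*191 + (484 - 1*(-490))) = 1216895263 + (392*191 + (484 - 1*(-490))) = 1216895263 + (74872 + (484 + 490)) = 1216895263 + (74872 + 974) = 1216895263 + 75846 = 1216971109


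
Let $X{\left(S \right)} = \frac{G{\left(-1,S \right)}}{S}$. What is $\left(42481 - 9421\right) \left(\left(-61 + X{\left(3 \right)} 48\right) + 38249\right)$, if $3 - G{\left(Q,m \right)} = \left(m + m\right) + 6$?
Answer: $1257734640$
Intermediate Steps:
$G{\left(Q,m \right)} = -3 - 2 m$ ($G{\left(Q,m \right)} = 3 - \left(\left(m + m\right) + 6\right) = 3 - \left(2 m + 6\right) = 3 - \left(6 + 2 m\right) = -3 - 2 m$)
$X{\left(S \right)} = \frac{-3 - 2 S}{S}$
$\left(42481 - 9421\right) \left(\left(-61 + X{\left(3 \right)} 48\right) + 38249\right) = \left(42481 - 9421\right) \left(\left(-61 + \left(-2 - \frac{3}{3}\right) 48\right) + 38249\right) = 33060 \left(\left(-61 + \left(-2 - 1\right) 48\right) + 38249\right) = 33060 \left(\left(-61 - 144\right) + 38249\right) = 33060 \left(-205 + 38249\right) = 33060 \cdot 38044 = 1257734640$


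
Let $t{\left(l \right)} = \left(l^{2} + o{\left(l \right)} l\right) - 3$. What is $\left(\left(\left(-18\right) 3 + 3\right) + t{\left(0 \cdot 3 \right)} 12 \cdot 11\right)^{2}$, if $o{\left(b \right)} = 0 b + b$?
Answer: $199809$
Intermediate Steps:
$o{\left(b \right)} = b$ ($o{\left(b \right)} = 0 + b = b$)
$t{\left(l \right)} = -3 + 2 l^{2}$ ($t{\left(l \right)} = \left(l^{2} + l l\right) - 3 = \left(l^{2} + l^{2}\right) - 3 = 2 l^{2} - 3 = -3 + 2 l^{2}$)
$\left(\left(\left(-18\right) 3 + 3\right) + t{\left(0 \cdot 3 \right)} 12 \cdot 11\right)^{2} = \left(\left(\left(-18\right) 3 + 3\right) + \left(-3 + 2 \left(0 \cdot 3\right)^{2}\right) 12 \cdot 11\right)^{2} = \left(\left(-54 + 3\right) + \left(-3 + 2 \cdot 0^{2}\right) 12 \cdot 11\right)^{2} = \left(-51 + \left(-3 + 2 \cdot 0\right) 12 \cdot 11\right)^{2} = \left(-51 + \left(-3 + 0\right) 12 \cdot 11\right)^{2} = \left(-51 + \left(-3\right) 12 \cdot 11\right)^{2} = \left(-51 - 396\right)^{2} = \left(-447\right)^{2} = 199809$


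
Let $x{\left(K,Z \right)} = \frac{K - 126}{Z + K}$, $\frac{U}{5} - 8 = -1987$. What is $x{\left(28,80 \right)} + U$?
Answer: $- \frac{534379}{54} \approx -9895.9$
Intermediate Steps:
$U = -9895$ ($U = 40 + 5 \left(-1987\right) = 40 - 9935 = -9895$)
$x{\left(K,Z \right)} = \frac{-126 + K}{K + Z}$
$x{\left(28,80 \right)} + U = \frac{-126 + 28}{28 + 80} - 9895 = \frac{1}{108} \left(-98\right) - 9895 = - \frac{49}{54} - 9895 = - \frac{534379}{54}$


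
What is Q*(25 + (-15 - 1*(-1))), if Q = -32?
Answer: -352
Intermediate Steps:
Q*(25 + (-15 - 1*(-1))) = -32*(25 + (-15 - 1*(-1))) = -32*(25 + (-15 + 1)) = -32*(25 - 14) = -32*11 = -352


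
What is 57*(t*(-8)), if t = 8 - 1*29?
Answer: 9576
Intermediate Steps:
t = -21 (t = 8 - 29 = -21)
57*(t*(-8)) = 57*(-21*(-8)) = 57*168 = 9576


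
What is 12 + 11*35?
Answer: 397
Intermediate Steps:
12 + 11*35 = 12 + 385 = 397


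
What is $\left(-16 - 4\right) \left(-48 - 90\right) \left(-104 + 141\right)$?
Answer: $102120$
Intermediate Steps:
$\left(-16 - 4\right) \left(-48 - 90\right) \left(-104 + 141\right) = - 20 \left(\left(-138\right) 37\right) = \left(-20\right) \left(-5106\right) = 102120$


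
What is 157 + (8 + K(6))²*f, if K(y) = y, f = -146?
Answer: -28459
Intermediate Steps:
157 + (8 + K(6))²*f = 157 + (8 + 6)²*(-146) = 157 + 14²*(-146) = 157 + 196*(-146) = 157 - 28616 = -28459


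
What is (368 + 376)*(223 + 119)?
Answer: 254448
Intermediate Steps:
(368 + 376)*(223 + 119) = 744*342 = 254448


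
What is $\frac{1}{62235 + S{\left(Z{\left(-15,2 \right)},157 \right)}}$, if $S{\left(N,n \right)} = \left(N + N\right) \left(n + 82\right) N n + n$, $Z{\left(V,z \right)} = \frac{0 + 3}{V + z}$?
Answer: $\frac{169}{11219662} \approx 1.5063 \cdot 10^{-5}$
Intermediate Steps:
$Z{\left(V,z \right)} = \frac{3}{V + z}$
$S{\left(N,n \right)} = n + 2 n N^{2} \left(82 + n\right)$ ($S{\left(N,n \right)} = 2 N \left(82 + n\right) N n + n = 2 N^{2} \left(82 + n\right) n + n = 2 n N^{2} \left(82 + n\right) + n = n + 2 n N^{2} \left(82 + n\right)$)
$\frac{1}{62235 + S{\left(Z{\left(-15,2 \right)},157 \right)}} = \frac{1}{62235 + 157 \left(1 + 164 \left(\frac{3}{-15 + 2}\right)^{2} + 2 \cdot 157 \left(\frac{3}{-15 + 2}\right)^{2}\right)} = \frac{1}{62235 + 157 \left(1 + 164 \left(\frac{3}{-13}\right)^{2} + 2 \cdot 157 \left(\frac{3}{-13}\right)^{2}\right)} = \frac{1}{62235 + 157 \left(1 + 164 \left(3 \left(- \frac{1}{13}\right)\right)^{2} + 2 \cdot 157 \left(3 \left(- \frac{1}{13}\right)\right)^{2}\right)} = \frac{1}{62235 + 157 \left(1 + 164 \left(- \frac{3}{13}\right)^{2} + 2 \cdot 157 \left(- \frac{3}{13}\right)^{2}\right)} = \frac{1}{62235 + 157 \left(1 + 164 \cdot \frac{9}{169} + 2 \cdot 157 \cdot \frac{9}{169}\right)} = \frac{1}{62235 + 157 \left(1 + \frac{1476}{169} + \frac{2826}{169}\right)} = \frac{1}{62235 + 157 \cdot \frac{4471}{169}} = \frac{1}{62235 + \frac{701947}{169}} = \frac{1}{\frac{11219662}{169}} = \frac{169}{11219662}$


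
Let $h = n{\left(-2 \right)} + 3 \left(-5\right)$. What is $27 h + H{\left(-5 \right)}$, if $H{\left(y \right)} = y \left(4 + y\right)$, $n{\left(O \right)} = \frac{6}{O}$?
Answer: $-481$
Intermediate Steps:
$h = -18$ ($h = \frac{6}{-2} + 3 \left(-5\right) = 6 \left(- \frac{1}{2}\right) - 15 = -3 - 15 = -18$)
$27 h + H{\left(-5 \right)} = 27 \left(-18\right) - 5 \left(4 - 5\right) = -486 - -5 = -486 + 5 = -481$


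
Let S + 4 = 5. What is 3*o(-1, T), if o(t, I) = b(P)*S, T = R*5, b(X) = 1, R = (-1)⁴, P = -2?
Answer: 3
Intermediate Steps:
S = 1 (S = -4 + 5 = 1)
R = 1
T = 5 (T = 1*5 = 5)
o(t, I) = 1 (o(t, I) = 1*1 = 1)
3*o(-1, T) = 3*1 = 3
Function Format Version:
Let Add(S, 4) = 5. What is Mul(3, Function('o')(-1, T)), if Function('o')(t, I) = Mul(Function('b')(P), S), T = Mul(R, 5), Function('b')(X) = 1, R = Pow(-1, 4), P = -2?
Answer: 3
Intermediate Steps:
S = 1 (S = Add(-4, 5) = 1)
R = 1
T = 5 (T = Mul(1, 5) = 5)
Function('o')(t, I) = 1 (Function('o')(t, I) = Mul(1, 1) = 1)
Mul(3, Function('o')(-1, T)) = Mul(3, 1) = 3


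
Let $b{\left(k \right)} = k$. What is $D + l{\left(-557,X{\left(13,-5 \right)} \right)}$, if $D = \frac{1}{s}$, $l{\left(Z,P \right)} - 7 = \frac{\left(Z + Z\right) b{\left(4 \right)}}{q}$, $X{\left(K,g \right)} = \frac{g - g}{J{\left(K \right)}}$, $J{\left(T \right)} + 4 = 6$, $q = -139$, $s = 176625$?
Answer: $\frac{958897264}{24550875} \approx 39.058$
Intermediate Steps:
$J{\left(T \right)} = 2$ ($J{\left(T \right)} = -4 + 6 = 2$)
$X{\left(K,g \right)} = 0$ ($X{\left(K,g \right)} = \frac{g - g}{2} = 0 \cdot \frac{1}{2} = 0$)
$l{\left(Z,P \right)} = 7 - \frac{8 Z}{139}$ ($l{\left(Z,P \right)} = 7 + \frac{\left(Z + Z\right) 4}{-139} = 7 + 2 Z 4 \left(- \frac{1}{139}\right) = 7 + 8 Z \left(- \frac{1}{139}\right) = 7 - \frac{8 Z}{139}$)
$D = \frac{1}{176625} \approx 5.6617 \cdot 10^{-6}$
$D + l{\left(-557,X{\left(13,-5 \right)} \right)} = \frac{1}{176625} + \left(7 - - \frac{4456}{139}\right) = \frac{1}{176625} + \left(7 + \frac{4456}{139}\right) = \frac{1}{176625} + \frac{5429}{139} = \frac{958897264}{24550875}$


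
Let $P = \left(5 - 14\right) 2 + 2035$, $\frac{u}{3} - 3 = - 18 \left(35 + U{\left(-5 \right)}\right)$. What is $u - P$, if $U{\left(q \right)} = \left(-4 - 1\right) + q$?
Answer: $-3358$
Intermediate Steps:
$U{\left(q \right)} = -5 + q$
$u = -1341$ ($u = 9 + 3 \left(- 18 \left(35 - 10\right)\right) = 9 + 3 \left(\left(-18\right) 25\right) = 9 + 3 \left(-450\right) = 9 - 1350 = -1341$)
$P = 2017$ ($P = \left(-9\right) 2 + 2035 = -18 + 2035 = 2017$)
$u - P = -1341 - 2017 = -3358$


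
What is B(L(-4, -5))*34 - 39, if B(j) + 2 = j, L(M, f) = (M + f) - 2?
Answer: -481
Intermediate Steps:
L(M, f) = -2 + M + f
B(j) = -2 + j
B(L(-4, -5))*34 - 39 = (-2 + (-2 - 4 - 5))*34 - 39 = (-2 - 11)*34 - 39 = -13*34 - 39 = -442 - 39 = -481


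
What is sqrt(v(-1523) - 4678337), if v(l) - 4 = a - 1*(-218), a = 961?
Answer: I*sqrt(4677154) ≈ 2162.7*I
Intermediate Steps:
v(l) = 1183 (v(l) = 4 + (961 - 1*(-218)) = 4 + (961 + 218) = 4 + 1179 = 1183)
sqrt(v(-1523) - 4678337) = sqrt(1183 - 4678337) = sqrt(-4677154) = I*sqrt(4677154)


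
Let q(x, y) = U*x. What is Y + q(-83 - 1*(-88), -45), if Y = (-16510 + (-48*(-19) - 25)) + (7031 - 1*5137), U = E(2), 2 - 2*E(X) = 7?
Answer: -27483/2 ≈ -13742.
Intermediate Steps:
E(X) = -5/2 (E(X) = 1 - 1/2*7 = 1 - 7/2 = -5/2)
U = -5/2 ≈ -2.5000
Y = -13729 (Y = (-16510 + (912 - 25)) + (7031 - 5137) = (-16510 + 887) + 1894 = -15623 + 1894 = -13729)
q(x, y) = -5*x/2
Y + q(-83 - 1*(-88), -45) = -13729 - 5*(-83 - 1*(-88))/2 = -13729 - 5*(-83 + 88)/2 = -13729 - 5/2*5 = -13729 - 25/2 = -27483/2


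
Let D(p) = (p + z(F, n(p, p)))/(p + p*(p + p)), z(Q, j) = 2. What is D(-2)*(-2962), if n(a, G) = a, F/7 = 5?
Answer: 0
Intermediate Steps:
F = 35 (F = 7*5 = 35)
D(p) = (2 + p)/(p + 2*p²) (D(p) = (p + 2)/(p + p*(p + p)) = (2 + p)/(p + p*(2*p)) = (2 + p)/(p + 2*p²))
D(-2)*(-2962) = ((2 - 2)/((-2)*(1 + 2*(-2))))*(-2962) = -½*0/(1 - 4)*(-2962) = -½*0/(-3)*(-2962) = -½*(-⅓)*0*(-2962) = 0*(-2962) = 0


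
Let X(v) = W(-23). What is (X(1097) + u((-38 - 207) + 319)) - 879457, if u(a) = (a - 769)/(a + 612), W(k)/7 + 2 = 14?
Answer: -603250573/686 ≈ -8.7937e+5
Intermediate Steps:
W(k) = 84 (W(k) = -14 + 7*14 = -14 + 98 = 84)
X(v) = 84
u(a) = (-769 + a)/(612 + a)
(X(1097) + u((-38 - 207) + 319)) - 879457 = (84 + (-769 + ((-38 - 207) + 319))/(612 + ((-38 - 207) + 319))) - 879457 = (84 + (-769 + (-245 + 319))/(612 + (-245 + 319))) - 879457 = (84 + (-769 + 74)/(612 + 74)) - 879457 = (84 - 695/686) - 879457 = 56929/686 - 879457 = -603250573/686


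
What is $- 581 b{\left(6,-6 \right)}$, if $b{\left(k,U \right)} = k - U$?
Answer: $-6972$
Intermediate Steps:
$- 581 b{\left(6,-6 \right)} = - 581 \left(6 - -6\right) = - 581 \left(6 + 6\right) = \left(-581\right) 12 = -6972$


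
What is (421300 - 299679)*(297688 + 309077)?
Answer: 73795366065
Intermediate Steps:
(421300 - 299679)*(297688 + 309077) = 121621*606765 = 73795366065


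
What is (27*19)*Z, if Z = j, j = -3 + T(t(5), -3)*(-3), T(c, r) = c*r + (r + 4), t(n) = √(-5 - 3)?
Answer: -3078 + 9234*I*√2 ≈ -3078.0 + 13059.0*I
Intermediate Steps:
t(n) = 2*I*√2 (t(n) = √(-8) = 2*I*√2)
T(c, r) = 4 + r + c*r (T(c, r) = c*r + (4 + r) = 4 + r + c*r)
j = -6 + 18*I*√2 (j = -3 + (4 - 3 + (2*I*√2)*(-3))*(-3) = -3 + (4 - 3 - 6*I*√2)*(-3) = -3 + (1 - 6*I*√2)*(-3) = -3 + (-3 + 18*I*√2) = -6 + 18*I*√2 ≈ -6.0 + 25.456*I)
Z = -6 + 18*I*√2 ≈ -6.0 + 25.456*I
(27*19)*Z = (27*19)*(-6 + 18*I*√2) = 513*(-6 + 18*I*√2) = -3078 + 9234*I*√2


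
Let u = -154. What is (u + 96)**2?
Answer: 3364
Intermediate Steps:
(u + 96)**2 = (-154 + 96)**2 = (-58)**2 = 3364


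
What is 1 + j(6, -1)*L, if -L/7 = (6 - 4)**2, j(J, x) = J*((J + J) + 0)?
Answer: -2015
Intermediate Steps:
j(J, x) = 2*J**2 (j(J, x) = J*(2*J + 0) = J*(2*J) = 2*J**2)
L = -28 (L = -7*(6 - 4)**2 = -7*2**2 = -7*4 = -28)
1 + j(6, -1)*L = 1 + (2*6**2)*(-28) = 1 + (2*36)*(-28) = 1 + 72*(-28) = 1 - 2016 = -2015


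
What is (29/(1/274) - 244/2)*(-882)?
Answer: -6900768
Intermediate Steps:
(29/(1/274) - 244/2)*(-882) = (29/(1/274) - 244*1/2)*(-882) = (29*274 - 122)*(-882) = (7946 - 122)*(-882) = 7824*(-882) = -6900768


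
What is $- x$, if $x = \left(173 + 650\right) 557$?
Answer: $-458411$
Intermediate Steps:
$x = 458411$ ($x = 823 \cdot 557 = 458411$)
$- x = \left(-1\right) 458411 = -458411$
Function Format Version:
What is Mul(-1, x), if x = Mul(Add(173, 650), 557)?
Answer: -458411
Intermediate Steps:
x = 458411 (x = Mul(823, 557) = 458411)
Mul(-1, x) = Mul(-1, 458411) = -458411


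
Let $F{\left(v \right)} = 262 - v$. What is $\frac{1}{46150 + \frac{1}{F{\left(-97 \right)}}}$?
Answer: $\frac{359}{16567851} \approx 2.1668 \cdot 10^{-5}$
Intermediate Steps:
$\frac{1}{46150 + \frac{1}{F{\left(-97 \right)}}} = \frac{1}{46150 + \frac{1}{262 - -97}} = \frac{1}{46150 + \frac{1}{262 + 97}} = \frac{1}{46150 + \frac{1}{359}} = \frac{1}{\frac{16567851}{359}} = \frac{359}{16567851}$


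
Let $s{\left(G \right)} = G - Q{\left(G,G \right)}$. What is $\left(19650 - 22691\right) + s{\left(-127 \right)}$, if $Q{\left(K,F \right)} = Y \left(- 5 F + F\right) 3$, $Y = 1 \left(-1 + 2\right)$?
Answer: $-4692$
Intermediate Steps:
$Y = 1$ ($Y = 1 \cdot 1 = 1$)
$Q{\left(K,F \right)} = - 12 F$ ($Q{\left(K,F \right)} = 1 \left(- 5 F + F\right) 3 = 1 \left(- 4 F\right) 3 = - 4 F 3 = - 12 F$)
$s{\left(G \right)} = 13 G$ ($s{\left(G \right)} = G - - 12 G = G + 12 G = 13 G$)
$\left(19650 - 22691\right) + s{\left(-127 \right)} = \left(19650 - 22691\right) + 13 \left(-127\right) = -3041 - 1651 = -4692$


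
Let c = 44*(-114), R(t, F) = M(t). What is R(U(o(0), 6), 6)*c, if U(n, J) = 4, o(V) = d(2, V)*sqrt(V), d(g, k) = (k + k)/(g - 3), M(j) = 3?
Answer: -15048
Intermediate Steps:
d(g, k) = 2*k/(-3 + g) (d(g, k) = (2*k)/(-3 + g) = 2*k/(-3 + g))
o(V) = -2*V**(3/2) (o(V) = (2*V/(-3 + 2))*sqrt(V) = (2*V/(-1))*sqrt(V) = (2*V*(-1))*sqrt(V) = (-2*V)*sqrt(V) = -2*V**(3/2))
R(t, F) = 3
c = -5016
R(U(o(0), 6), 6)*c = 3*(-5016) = -15048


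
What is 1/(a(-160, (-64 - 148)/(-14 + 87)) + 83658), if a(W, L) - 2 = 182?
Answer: 1/83842 ≈ 1.1927e-5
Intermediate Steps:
a(W, L) = 184 (a(W, L) = 2 + 182 = 184)
1/(a(-160, (-64 - 148)/(-14 + 87)) + 83658) = 1/(184 + 83658) = 1/83842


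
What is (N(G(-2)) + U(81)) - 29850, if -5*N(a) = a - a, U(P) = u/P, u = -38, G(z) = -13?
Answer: -2417888/81 ≈ -29850.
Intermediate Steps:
U(P) = -38/P
N(a) = 0 (N(a) = -(a - a)/5 = -⅕*0 = 0)
(N(G(-2)) + U(81)) - 29850 = (0 - 38/81) - 29850 = -38/81 - 29850 = -2417888/81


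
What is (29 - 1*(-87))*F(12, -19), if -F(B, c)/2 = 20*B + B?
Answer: -58464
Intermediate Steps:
F(B, c) = -42*B (F(B, c) = -2*(20*B + B) = -42*B)
(29 - 1*(-87))*F(12, -19) = (29 - 1*(-87))*(-42*12) = (29 + 87)*(-504) = 116*(-504) = -58464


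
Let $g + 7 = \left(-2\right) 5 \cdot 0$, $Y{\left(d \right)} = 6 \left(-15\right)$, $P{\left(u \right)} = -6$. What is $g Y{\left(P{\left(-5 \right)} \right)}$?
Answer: $630$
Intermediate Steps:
$Y{\left(d \right)} = -90$
$g = -7$ ($g = -7 + \left(-2\right) 5 \cdot 0 = -7 - 0 = -7 + 0 = -7$)
$g Y{\left(P{\left(-5 \right)} \right)} = \left(-7\right) \left(-90\right) = 630$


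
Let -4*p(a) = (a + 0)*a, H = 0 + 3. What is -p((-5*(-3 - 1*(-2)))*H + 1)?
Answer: 64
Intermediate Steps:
H = 3
p(a) = -a**2/4 (p(a) = -(a + 0)*a/4 = -a*a/4 = -a**2/4)
-p((-5*(-3 - 1*(-2)))*H + 1) = -(-1)*(-5*(-3 - 1*(-2))*3 + 1)**2/4 = -(-1)*(-5*(-3 + 2)*3 + 1)**2/4 = -(-1)*(-5*(-1)*3 + 1)**2/4 = -(-1)*(5*3 + 1)**2/4 = -(-1)*(15 + 1)**2/4 = -(-1)*16**2/4 = -(-1)*256/4 = -1*(-64) = 64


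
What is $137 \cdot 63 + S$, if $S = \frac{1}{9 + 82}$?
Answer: $\frac{785422}{91} \approx 8631.0$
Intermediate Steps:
$S = \frac{1}{91} \approx 0.010989$
$137 \cdot 63 + S = 137 \cdot 63 + \frac{1}{91} = 8631 + \frac{1}{91} = \frac{785422}{91}$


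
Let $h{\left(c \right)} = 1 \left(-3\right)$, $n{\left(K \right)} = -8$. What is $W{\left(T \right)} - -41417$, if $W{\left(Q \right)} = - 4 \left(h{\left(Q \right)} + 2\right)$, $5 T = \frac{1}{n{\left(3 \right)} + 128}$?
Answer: $41421$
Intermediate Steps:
$h{\left(c \right)} = -3$
$T = \frac{1}{600}$ ($T = \frac{1}{5 \left(-8 + 128\right)} = \frac{1}{5 \cdot 120} = \frac{1}{5} \cdot \frac{1}{120} = \frac{1}{600} \approx 0.0016667$)
$W{\left(Q \right)} = 4$ ($W{\left(Q \right)} = - 4 \left(-3 + 2\right) = \left(-4\right) \left(-1\right) = 4$)
$W{\left(T \right)} - -41417 = 4 - -41417 = 4 + 41417 = 41421$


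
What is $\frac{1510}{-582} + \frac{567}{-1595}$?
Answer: $- \frac{1369222}{464145} \approx -2.95$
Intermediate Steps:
$\frac{1510}{-582} + \frac{567}{-1595} = 1510 \left(- \frac{1}{582}\right) + 567 \left(- \frac{1}{1595}\right) = - \frac{755}{291} - \frac{567}{1595} = - \frac{1369222}{464145}$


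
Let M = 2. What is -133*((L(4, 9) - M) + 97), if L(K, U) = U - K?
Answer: -13300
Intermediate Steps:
-133*((L(4, 9) - M) + 97) = -133*(((9 - 1*4) - 1*2) + 97) = -133*(((9 - 4) - 2) + 97) = -133*((5 - 2) + 97) = -133*(3 + 97) = -133*100 = -13300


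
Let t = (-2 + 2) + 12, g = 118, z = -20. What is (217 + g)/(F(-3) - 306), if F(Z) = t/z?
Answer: -1675/1533 ≈ -1.0926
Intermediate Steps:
t = 12 (t = 0 + 12 = 12)
F(Z) = -⅗ (F(Z) = 12/(-20) = 12*(-1/20) = -⅗)
(217 + g)/(F(-3) - 306) = (217 + 118)/(-⅗ - 306) = 335/(-1533/5) = 335*(-5/1533) = -1675/1533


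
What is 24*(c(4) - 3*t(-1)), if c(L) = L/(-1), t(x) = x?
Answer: -24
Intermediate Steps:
c(L) = -L (c(L) = L*(-1) = -L)
24*(c(4) - 3*t(-1)) = 24*(-1*4 - 3*(-1)) = 24*(-4 + 3) = 24*(-1) = -24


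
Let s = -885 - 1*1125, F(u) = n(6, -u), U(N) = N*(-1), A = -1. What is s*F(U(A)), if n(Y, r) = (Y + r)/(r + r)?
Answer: 5025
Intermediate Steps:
U(N) = -N
n(Y, r) = (Y + r)/(2*r) (n(Y, r) = (Y + r)/((2*r)) = (Y + r)*(1/(2*r)) = (Y + r)/(2*r))
F(u) = -(6 - u)/(2*u) (F(u) = (6 - u)/(2*((-u))) = (-1/u)*(6 - u)/2 = -(6 - u)/(2*u))
s = -2010 (s = -885 - 1125 = -2010)
s*F(U(A)) = -1005*(-6 - 1*(-1))/((-1*(-1))) = -1005*(-6 + 1)/1 = -1005*(-5) = -2010*(-5/2) = 5025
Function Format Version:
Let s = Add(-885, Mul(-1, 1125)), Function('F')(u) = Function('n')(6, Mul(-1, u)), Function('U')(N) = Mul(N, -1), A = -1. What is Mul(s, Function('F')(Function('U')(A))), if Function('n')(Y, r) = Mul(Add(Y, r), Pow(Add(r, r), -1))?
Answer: 5025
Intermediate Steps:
Function('U')(N) = Mul(-1, N)
Function('n')(Y, r) = Mul(Rational(1, 2), Pow(r, -1), Add(Y, r)) (Function('n')(Y, r) = Mul(Add(Y, r), Pow(Mul(2, r), -1)) = Mul(Add(Y, r), Mul(Rational(1, 2), Pow(r, -1))) = Mul(Rational(1, 2), Pow(r, -1), Add(Y, r)))
Function('F')(u) = Mul(Rational(-1, 2), Pow(u, -1), Add(6, Mul(-1, u))) (Function('F')(u) = Mul(Rational(1, 2), Pow(Mul(-1, u), -1), Add(6, Mul(-1, u))) = Mul(Rational(1, 2), Mul(-1, Pow(u, -1)), Add(6, Mul(-1, u))) = Mul(Rational(-1, 2), Pow(u, -1), Add(6, Mul(-1, u))))
s = -2010 (s = Add(-885, -1125) = -2010)
Mul(s, Function('F')(Function('U')(A))) = Mul(-2010, Mul(Rational(1, 2), Pow(Mul(-1, -1), -1), Add(-6, Mul(-1, -1)))) = Mul(-2010, Mul(Rational(1, 2), Pow(1, -1), Add(-6, 1))) = Mul(-2010, Mul(Rational(1, 2), 1, -5)) = Mul(-2010, Rational(-5, 2)) = 5025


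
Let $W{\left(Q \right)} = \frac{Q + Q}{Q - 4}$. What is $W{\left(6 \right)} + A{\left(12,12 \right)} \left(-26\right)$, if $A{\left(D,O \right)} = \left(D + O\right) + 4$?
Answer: $-722$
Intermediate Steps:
$W{\left(Q \right)} = \frac{2 Q}{-4 + Q}$
$A{\left(D,O \right)} = 4 + D + O$
$W{\left(6 \right)} + A{\left(12,12 \right)} \left(-26\right) = 2 \cdot 6 \frac{1}{-4 + 6} + \left(4 + 12 + 12\right) \left(-26\right) = 2 \cdot 6 \cdot \frac{1}{2} + 28 \left(-26\right) = 2 \cdot 6 \cdot \frac{1}{2} - 728 = 6 - 728 = -722$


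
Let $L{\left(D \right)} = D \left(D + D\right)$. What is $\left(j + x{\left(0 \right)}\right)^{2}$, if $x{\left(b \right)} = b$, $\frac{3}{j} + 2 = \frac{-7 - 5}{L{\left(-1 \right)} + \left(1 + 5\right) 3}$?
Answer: $\frac{225}{169} \approx 1.3314$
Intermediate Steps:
$L{\left(D \right)} = 2 D^{2}$ ($L{\left(D \right)} = D 2 D = 2 D^{2}$)
$j = - \frac{15}{13}$ ($j = \frac{3}{-2 + \frac{-7 - 5}{2 \left(-1\right)^{2} + \left(1 + 5\right) 3}} = \frac{3}{-2 - \frac{12}{2 \cdot 1 + 6 \cdot 3}} = \frac{3}{-2 - \frac{12}{2 + 18}} = \frac{3}{-2 - \frac{12}{20}} = \frac{3}{-2 - \frac{3}{5}} = \frac{3}{- \frac{13}{5}} = 3 \left(- \frac{5}{13}\right) = - \frac{15}{13} \approx -1.1538$)
$\left(j + x{\left(0 \right)}\right)^{2} = \left(- \frac{15}{13} + 0\right)^{2} = \left(- \frac{15}{13}\right)^{2} = \frac{225}{169}$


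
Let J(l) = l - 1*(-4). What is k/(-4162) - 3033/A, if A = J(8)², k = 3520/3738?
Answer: -1310738173/62230224 ≈ -21.063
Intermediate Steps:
k = 1760/1869 (k = 3520*(1/3738) = 1760/1869 ≈ 0.94168)
J(l) = 4 + l (J(l) = l + 4 = 4 + l)
A = 144 (A = (4 + 8)² = 12² = 144)
k/(-4162) - 3033/A = (1760/1869)/(-4162) - 3033/144 = (1760/1869)*(-1/4162) - 3033*1/144 = -880/3889389 - 337/16 = -1310738173/62230224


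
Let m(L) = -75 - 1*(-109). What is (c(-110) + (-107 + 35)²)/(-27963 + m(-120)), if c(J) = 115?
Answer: -5299/27929 ≈ -0.18973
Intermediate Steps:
m(L) = 34 (m(L) = -75 + 109 = 34)
(c(-110) + (-107 + 35)²)/(-27963 + m(-120)) = (115 + (-107 + 35)²)/(-27963 + 34) = (115 + (-72)²)/(-27929) = (115 + 5184)*(-1/27929) = 5299*(-1/27929) = -5299/27929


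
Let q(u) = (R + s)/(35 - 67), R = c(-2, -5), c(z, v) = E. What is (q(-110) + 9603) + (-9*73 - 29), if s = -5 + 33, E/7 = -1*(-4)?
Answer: 35661/4 ≈ 8915.3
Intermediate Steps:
E = 28 (E = 7*(-1*(-4)) = 7*4 = 28)
c(z, v) = 28
R = 28
s = 28
q(u) = -7/4 (q(u) = (28 + 28)/(35 - 67) = 56/(-32) = 56*(-1/32) = -7/4)
(q(-110) + 9603) + (-9*73 - 29) = (-7/4 + 9603) + (-9*73 - 29) = 38405/4 + (-657 - 29) = 38405/4 - 686 = 35661/4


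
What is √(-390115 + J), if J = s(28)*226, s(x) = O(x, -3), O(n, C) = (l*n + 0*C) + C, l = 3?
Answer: I*√371809 ≈ 609.76*I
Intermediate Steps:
O(n, C) = C + 3*n (O(n, C) = (3*n + 0*C) + C = (3*n + 0) + C = 3*n + C = C + 3*n)
s(x) = -3 + 3*x
J = 18306 (J = (-3 + 3*28)*226 = (-3 + 84)*226 = 81*226 = 18306)
√(-390115 + J) = √(-390115 + 18306) = √(-371809) = I*√371809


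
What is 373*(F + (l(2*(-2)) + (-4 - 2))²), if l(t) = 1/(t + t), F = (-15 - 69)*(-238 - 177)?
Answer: 833073493/64 ≈ 1.3017e+7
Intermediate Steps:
F = 34860 (F = -84*(-415) = 34860)
l(t) = 1/(2*t)
373*(F + (l(2*(-2)) + (-4 - 2))²) = 373*(34860 + (1/(2*((2*(-2)))) + (-4 - 2))²) = 373*(34860 + ((½)/(-4) - 6)²) = 373*(34860 + ((½)*(-¼) - 6)²) = 373*(34860 + (-⅛ - 6)²) = 373*(34860 + (-49/8)²) = 373*(34860 + 2401/64) = 373*(2233441/64) = 833073493/64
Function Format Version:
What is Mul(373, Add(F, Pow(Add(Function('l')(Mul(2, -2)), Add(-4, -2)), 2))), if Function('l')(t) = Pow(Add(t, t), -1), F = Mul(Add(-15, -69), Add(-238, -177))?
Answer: Rational(833073493, 64) ≈ 1.3017e+7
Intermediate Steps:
F = 34860 (F = Mul(-84, -415) = 34860)
Function('l')(t) = Mul(Rational(1, 2), Pow(t, -1)) (Function('l')(t) = Pow(Mul(2, t), -1) = Mul(Rational(1, 2), Pow(t, -1)))
Mul(373, Add(F, Pow(Add(Function('l')(Mul(2, -2)), Add(-4, -2)), 2))) = Mul(373, Add(34860, Pow(Add(Mul(Rational(1, 2), Pow(Mul(2, -2), -1)), Add(-4, -2)), 2))) = Mul(373, Add(34860, Pow(Add(Mul(Rational(1, 2), Pow(-4, -1)), -6), 2))) = Mul(373, Add(34860, Pow(Add(Mul(Rational(1, 2), Rational(-1, 4)), -6), 2))) = Mul(373, Add(34860, Pow(Add(Rational(-1, 8), -6), 2))) = Mul(373, Add(34860, Pow(Rational(-49, 8), 2))) = Mul(373, Add(34860, Rational(2401, 64))) = Mul(373, Rational(2233441, 64)) = Rational(833073493, 64)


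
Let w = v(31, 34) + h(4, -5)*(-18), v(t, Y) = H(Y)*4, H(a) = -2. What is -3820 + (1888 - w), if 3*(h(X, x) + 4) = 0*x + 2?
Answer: -1984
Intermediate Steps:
h(X, x) = -10/3 (h(X, x) = -4 + (0*x + 2)/3 = -4 + (0 + 2)/3 = -4 + (⅓)*2 = -4 + ⅔ = -10/3)
v(t, Y) = -8 (v(t, Y) = -2*4 = -8)
w = 52 (w = -8 - 10/3*(-18) = -8 + 60 = 52)
-3820 + (1888 - w) = -3820 + (1888 - 1*52) = -3820 + (1888 - 52) = -3820 + 1836 = -1984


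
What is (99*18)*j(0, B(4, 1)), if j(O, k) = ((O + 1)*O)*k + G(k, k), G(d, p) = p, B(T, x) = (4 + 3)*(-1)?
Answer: -12474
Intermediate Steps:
B(T, x) = -7 (B(T, x) = 7*(-1) = -7)
j(O, k) = k + O*k*(1 + O) (j(O, k) = ((O + 1)*O)*k + k = ((1 + O)*O)*k + k = (O*(1 + O))*k + k = O*k*(1 + O) + k = k + O*k*(1 + O))
(99*18)*j(0, B(4, 1)) = (99*18)*(-7*(1 + 0 + 0**2)) = 1782*(-7*(1 + 0 + 0)) = 1782*(-7*1) = 1782*(-7) = -12474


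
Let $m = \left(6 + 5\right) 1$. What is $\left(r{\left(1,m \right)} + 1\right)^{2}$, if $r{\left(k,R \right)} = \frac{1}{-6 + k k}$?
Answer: $\frac{16}{25} \approx 0.64$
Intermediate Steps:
$m = 11$ ($m = 11 \cdot 1 = 11$)
$r{\left(k,R \right)} = \frac{1}{-6 + k^{2}}$
$\left(r{\left(1,m \right)} + 1\right)^{2} = \left(\frac{1}{-6 + 1^{2}} + 1\right)^{2} = \left(\frac{1}{-6 + 1} + 1\right)^{2} = \left(\frac{1}{-5} + 1\right)^{2} = \left(- \frac{1}{5} + 1\right)^{2} = \left(\frac{4}{5}\right)^{2} = \frac{16}{25}$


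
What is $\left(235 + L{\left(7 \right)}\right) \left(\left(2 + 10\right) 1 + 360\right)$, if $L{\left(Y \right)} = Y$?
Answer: $90024$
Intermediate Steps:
$\left(235 + L{\left(7 \right)}\right) \left(\left(2 + 10\right) 1 + 360\right) = \left(235 + 7\right) \left(\left(2 + 10\right) 1 + 360\right) = 242 \left(12 \cdot 1 + 360\right) = 242 \left(12 + 360\right) = 242 \cdot 372 = 90024$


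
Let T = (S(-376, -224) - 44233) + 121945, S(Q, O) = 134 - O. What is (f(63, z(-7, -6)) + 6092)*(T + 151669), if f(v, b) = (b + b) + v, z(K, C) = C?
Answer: 1411286677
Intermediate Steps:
f(v, b) = v + 2*b (f(v, b) = 2*b + v = v + 2*b)
T = 78070 (T = ((134 - 1*(-224)) - 44233) + 121945 = ((134 + 224) - 44233) + 121945 = (358 - 44233) + 121945 = -43875 + 121945 = 78070)
(f(63, z(-7, -6)) + 6092)*(T + 151669) = ((63 + 2*(-6)) + 6092)*(78070 + 151669) = ((63 - 12) + 6092)*229739 = (51 + 6092)*229739 = 6143*229739 = 1411286677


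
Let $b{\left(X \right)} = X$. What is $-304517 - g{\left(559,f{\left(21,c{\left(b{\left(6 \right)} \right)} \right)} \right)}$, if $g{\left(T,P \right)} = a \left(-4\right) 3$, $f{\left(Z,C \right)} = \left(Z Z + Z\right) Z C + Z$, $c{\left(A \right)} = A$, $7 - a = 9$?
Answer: $-304541$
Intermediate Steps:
$a = -2$ ($a = 7 - 9 = -2$)
$f{\left(Z,C \right)} = Z + C Z \left(Z + Z^{2}\right)$ ($f{\left(Z,C \right)} = \left(Z^{2} + Z\right) Z C + Z = \left(Z + Z^{2}\right) Z C + Z = Z \left(Z + Z^{2}\right) C + Z = C Z \left(Z + Z^{2}\right) + Z = Z + C Z \left(Z + Z^{2}\right)$)
$g{\left(T,P \right)} = 24$ ($g{\left(T,P \right)} = \left(-2\right) \left(-4\right) 3 = 8 \cdot 3 = 24$)
$-304517 - g{\left(559,f{\left(21,c{\left(b{\left(6 \right)} \right)} \right)} \right)} = -304517 - 24 = -304541$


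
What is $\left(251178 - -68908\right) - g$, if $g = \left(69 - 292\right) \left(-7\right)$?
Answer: $318525$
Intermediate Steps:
$g = 1561$ ($g = \left(-223\right) \left(-7\right) = 1561$)
$\left(251178 - -68908\right) - g = \left(251178 - -68908\right) - 1561 = \left(251178 + 68908\right) - 1561 = 320086 - 1561 = 318525$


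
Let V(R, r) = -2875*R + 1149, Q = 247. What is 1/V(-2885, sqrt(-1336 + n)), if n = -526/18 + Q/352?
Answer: 1/8295524 ≈ 1.2055e-7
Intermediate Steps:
n = -90353/3168 (n = -526/18 + 247/352 = -526*1/18 + 247*(1/352) = -263/9 + 247/352 = -90353/3168 ≈ -28.521)
V(R, r) = 1149 - 2875*R
1/V(-2885, sqrt(-1336 + n)) = 1/(1149 - 2875*(-2885)) = 1/(1149 + 8294375) = 1/8295524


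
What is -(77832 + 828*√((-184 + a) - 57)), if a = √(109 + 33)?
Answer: -77832 - 828*I*√(241 - √142) ≈ -77832.0 - 12532.0*I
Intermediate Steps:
a = √142 ≈ 11.916
-(77832 + 828*√((-184 + a) - 57)) = -(77832 + 828*√((-184 + √142) - 57)) = -(77832 + 828*√(-241 + √142)) = -828*(94 + √(-241 + √142)) = -77832 - 828*√(-241 + √142)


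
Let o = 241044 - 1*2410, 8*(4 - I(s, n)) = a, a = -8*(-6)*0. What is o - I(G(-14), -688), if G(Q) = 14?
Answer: 238630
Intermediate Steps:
a = 0 (a = 48*0 = 0)
I(s, n) = 4 (I(s, n) = 4 - ⅛*0 = 4 + 0 = 4)
o = 238634 (o = 241044 - 2410 = 238634)
o - I(G(-14), -688) = 238634 - 1*4 = 238634 - 4 = 238630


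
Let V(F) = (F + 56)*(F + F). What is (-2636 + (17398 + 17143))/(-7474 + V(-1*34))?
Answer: -2127/598 ≈ -3.5569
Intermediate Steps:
V(F) = 2*F*(56 + F) (V(F) = (56 + F)*(2*F) = 2*F*(56 + F))
(-2636 + (17398 + 17143))/(-7474 + V(-1*34)) = (-2636 + (17398 + 17143))/(-7474 + 2*(-1*34)*(56 - 1*34)) = (-2636 + 34541)/(-7474 + 2*(-34)*(56 - 34)) = 31905/(-7474 + 2*(-34)*22) = 31905/(-7474 - 1496) = 31905/(-8970) = 31905*(-1/8970) = -2127/598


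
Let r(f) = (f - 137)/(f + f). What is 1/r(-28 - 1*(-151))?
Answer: -123/7 ≈ -17.571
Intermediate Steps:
r(f) = (-137 + f)/(2*f) (r(f) = (-137 + f)/((2*f)) = (-137 + f)*(1/(2*f)) = (-137 + f)/(2*f))
1/r(-28 - 1*(-151)) = 1/((-137 + (-28 - 1*(-151)))/(2*(-28 - 1*(-151)))) = 1/((-137 + (-28 + 151))/(2*(-28 + 151))) = 1/((1/2)*(-137 + 123)/123) = 1/((1/2)*(1/123)*(-14)) = 1/(-7/123) = -123/7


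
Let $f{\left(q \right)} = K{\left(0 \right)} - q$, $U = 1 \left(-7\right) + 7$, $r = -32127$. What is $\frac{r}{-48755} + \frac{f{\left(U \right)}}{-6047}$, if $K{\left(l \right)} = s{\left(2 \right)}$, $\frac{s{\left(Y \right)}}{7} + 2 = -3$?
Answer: $\frac{195978394}{294821485} \approx 0.66474$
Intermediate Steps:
$s{\left(Y \right)} = -35$ ($s{\left(Y \right)} = -14 + 7 \left(-3\right) = -14 - 21 = -35$)
$K{\left(l \right)} = -35$
$U = 0$ ($U = -7 + 7 = 0$)
$f{\left(q \right)} = -35 - q$
$\frac{r}{-48755} + \frac{f{\left(U \right)}}{-6047} = - \frac{32127}{-48755} + \frac{-35 - 0}{-6047} = \left(-32127\right) \left(- \frac{1}{48755}\right) + \left(-35 + 0\right) \left(- \frac{1}{6047}\right) = \frac{32127}{48755} - - \frac{35}{6047} = \frac{32127}{48755} + \frac{35}{6047} = \frac{195978394}{294821485}$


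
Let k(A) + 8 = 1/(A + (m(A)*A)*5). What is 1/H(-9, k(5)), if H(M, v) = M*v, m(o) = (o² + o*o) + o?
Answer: 460/33117 ≈ 0.013890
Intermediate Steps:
m(o) = o + 2*o² (m(o) = (o² + o²) + o = 2*o² + o = o + 2*o²)
k(A) = -8 + 1/(A + 5*A²*(1 + 2*A)) (k(A) = -8 + 1/(A + ((A*(1 + 2*A))*A)*5) = -8 + 1/(A + (A²*(1 + 2*A))*5) = -8 + 1/(A + 5*A²*(1 + 2*A)))
1/H(-9, k(5)) = 1/(-9*(1 - 80*5³ - 40*5² - 8*5)/(5*(1 + 5*5 + 10*5²))) = 1/(-9*(1 - 80*125 - 40*25 - 40)/(5*(1 + 25 + 10*25))) = 1/(-9*(1 - 10000 - 1000 - 40)/(5*(1 + 25 + 250))) = 1/(-9*(-11039)/(5*276)) = 1/(-9*(-11039/1380)) = 1/(33117/460) = 460/33117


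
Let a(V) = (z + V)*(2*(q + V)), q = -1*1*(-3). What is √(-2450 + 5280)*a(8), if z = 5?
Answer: 286*√2830 ≈ 15215.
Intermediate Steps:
q = 3 (q = -1*(-3) = 3)
a(V) = (5 + V)*(6 + 2*V) (a(V) = (5 + V)*(2*(3 + V)) = (5 + V)*(6 + 2*V))
√(-2450 + 5280)*a(8) = √(-2450 + 5280)*(30 + 2*8² + 16*8) = √2830*(30 + 2*64 + 128) = √2830*(30 + 128 + 128) = √2830*286 = 286*√2830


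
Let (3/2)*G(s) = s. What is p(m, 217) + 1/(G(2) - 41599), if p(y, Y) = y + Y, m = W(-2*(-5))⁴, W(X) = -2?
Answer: 29076766/124793 ≈ 233.00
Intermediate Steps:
G(s) = 2*s/3
m = 16 (m = (-2)⁴ = 16)
p(y, Y) = Y + y
p(m, 217) + 1/(G(2) - 41599) = (217 + 16) + 1/((⅔)*2 - 41599) = 233 + 1/(4/3 - 41599) = 233 + 1/(-124793/3) = 233 - 3/124793 = 29076766/124793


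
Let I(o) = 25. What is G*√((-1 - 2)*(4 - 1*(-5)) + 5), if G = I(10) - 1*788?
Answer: -763*I*√22 ≈ -3578.8*I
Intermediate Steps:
G = -763 (G = 25 - 1*788 = 25 - 788 = -763)
G*√((-1 - 2)*(4 - 1*(-5)) + 5) = -763*√((-1 - 2)*(4 - 1*(-5)) + 5) = -763*√(-3*(4 + 5) + 5) = -763*√(-3*9 + 5) = -763*√(-27 + 5) = -763*I*√22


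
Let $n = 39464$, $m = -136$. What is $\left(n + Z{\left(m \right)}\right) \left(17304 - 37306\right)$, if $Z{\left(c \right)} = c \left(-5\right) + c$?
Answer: $-800240016$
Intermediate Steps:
$Z{\left(c \right)} = - 4 c$ ($Z{\left(c \right)} = - 5 c + c = - 4 c$)
$\left(n + Z{\left(m \right)}\right) \left(17304 - 37306\right) = \left(39464 - -544\right) \left(17304 - 37306\right) = \left(39464 + 544\right) \left(-20002\right) = 40008 \left(-20002\right) = -800240016$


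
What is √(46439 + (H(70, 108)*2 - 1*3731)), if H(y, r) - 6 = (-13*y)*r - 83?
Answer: I*√154006 ≈ 392.44*I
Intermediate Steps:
H(y, r) = -77 - 13*r*y (H(y, r) = 6 + ((-13*y)*r - 83) = 6 + (-13*r*y - 83) = 6 + (-83 - 13*r*y) = -77 - 13*r*y)
√(46439 + (H(70, 108)*2 - 1*3731)) = √(46439 + ((-77 - 13*108*70)*2 - 1*3731)) = √(46439 + ((-77 - 98280)*2 - 3731)) = √(46439 + (-98357*2 - 3731)) = √(46439 + (-196714 - 3731)) = √(46439 - 200445) = √(-154006) = I*√154006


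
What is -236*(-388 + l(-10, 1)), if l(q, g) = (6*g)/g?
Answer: 90152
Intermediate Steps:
l(q, g) = 6
-236*(-388 + l(-10, 1)) = -236*(-388 + 6) = -236*(-382) = 90152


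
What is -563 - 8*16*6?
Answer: -1331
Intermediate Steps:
-563 - 8*16*6 = -563 - 128*6 = -563 - 768 = -1331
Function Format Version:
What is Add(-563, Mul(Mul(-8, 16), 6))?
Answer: -1331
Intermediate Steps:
Add(-563, Mul(Mul(-8, 16), 6)) = Add(-563, Mul(-128, 6)) = Add(-563, -768) = -1331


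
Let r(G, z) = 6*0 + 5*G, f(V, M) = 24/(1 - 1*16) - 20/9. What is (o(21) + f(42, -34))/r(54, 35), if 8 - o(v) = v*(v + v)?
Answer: -19751/6075 ≈ -3.2512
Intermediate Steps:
o(v) = 8 - 2*v² (o(v) = 8 - v*(v + v) = 8 - v*2*v = 8 - 2*v²)
f(V, M) = -172/45 (f(V, M) = 24/(1 - 16) - 20*⅑ = 24/(-15) - 20/9 = 24*(-1/15) - 20/9 = -8/5 - 20/9 = -172/45)
r(G, z) = 5*G (r(G, z) = 0 + 5*G = 5*G)
(o(21) + f(42, -34))/r(54, 35) = ((8 - 2*21²) - 172/45)/((5*54)) = ((8 - 2*441) - 172/45)/270 = ((8 - 882) - 172/45)*(1/270) = (-874 - 172/45)*(1/270) = -39502/45*1/270 = -19751/6075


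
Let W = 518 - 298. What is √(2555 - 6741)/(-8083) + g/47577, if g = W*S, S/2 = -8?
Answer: -3520/47577 - I*√4186/8083 ≈ -0.073985 - 0.0080044*I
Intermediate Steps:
S = -16 (S = 2*(-8) = -16)
W = 220
g = -3520 (g = 220*(-16) = -3520)
√(2555 - 6741)/(-8083) + g/47577 = √(2555 - 6741)/(-8083) - 3520/47577 = √(-4186)*(-1/8083) - 3520*1/47577 = (I*√4186)*(-1/8083) - 3520/47577 = -I*√4186/8083 - 3520/47577 = -3520/47577 - I*√4186/8083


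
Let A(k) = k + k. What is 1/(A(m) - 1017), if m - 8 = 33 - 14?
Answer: -1/963 ≈ -0.0010384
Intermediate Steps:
m = 27 (m = 8 + (33 - 14) = 8 + 19 = 27)
A(k) = 2*k
1/(A(m) - 1017) = 1/(2*27 - 1017) = 1/(54 - 1017) = 1/(-963) = -1/963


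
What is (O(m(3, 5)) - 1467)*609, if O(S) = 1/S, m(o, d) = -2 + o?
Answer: -892794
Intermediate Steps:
(O(m(3, 5)) - 1467)*609 = (1/(-2 + 3) - 1467)*609 = (1/1 - 1467)*609 = (1 - 1467)*609 = -1466*609 = -892794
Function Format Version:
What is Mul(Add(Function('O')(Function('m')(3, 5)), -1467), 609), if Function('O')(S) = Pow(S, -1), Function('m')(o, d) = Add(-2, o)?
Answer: -892794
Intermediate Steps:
Mul(Add(Function('O')(Function('m')(3, 5)), -1467), 609) = Mul(Add(Pow(Add(-2, 3), -1), -1467), 609) = Mul(Add(Pow(1, -1), -1467), 609) = Mul(Add(1, -1467), 609) = Mul(-1466, 609) = -892794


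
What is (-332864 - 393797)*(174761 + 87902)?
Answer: -190866958243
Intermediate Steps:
(-332864 - 393797)*(174761 + 87902) = -726661*262663 = -190866958243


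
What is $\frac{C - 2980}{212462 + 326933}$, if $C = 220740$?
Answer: $\frac{43552}{107879} \approx 0.40371$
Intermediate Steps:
$\frac{C - 2980}{212462 + 326933} = \frac{220740 - 2980}{212462 + 326933} = \frac{217760}{539395} = 217760 \cdot \frac{1}{539395} = \frac{43552}{107879}$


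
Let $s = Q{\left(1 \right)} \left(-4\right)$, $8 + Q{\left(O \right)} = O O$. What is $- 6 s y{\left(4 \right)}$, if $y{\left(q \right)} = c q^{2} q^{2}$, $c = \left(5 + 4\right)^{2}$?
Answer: $-3483648$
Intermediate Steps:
$c = 81$ ($c = 9^{2} = 81$)
$y{\left(q \right)} = 81 q^{4}$ ($y{\left(q \right)} = 81 q^{2} q^{2} = 81 q^{4}$)
$Q{\left(O \right)} = -8 + O^{2}$ ($Q{\left(O \right)} = -8 + O O = -8 + O^{2}$)
$s = 28$ ($s = \left(-8 + 1^{2}\right) \left(-4\right) = \left(-8 + 1\right) \left(-4\right) = \left(-7\right) \left(-4\right) = 28$)
$- 6 s y{\left(4 \right)} = \left(-6\right) 28 \cdot 81 \cdot 4^{4} = - 168 \cdot 81 \cdot 256 = \left(-168\right) 20736 = -3483648$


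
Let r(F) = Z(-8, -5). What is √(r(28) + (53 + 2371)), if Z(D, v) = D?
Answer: 4*√151 ≈ 49.153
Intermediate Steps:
r(F) = -8
√(r(28) + (53 + 2371)) = √(-8 + (53 + 2371)) = √(-8 + 2424) = √2416 = 4*√151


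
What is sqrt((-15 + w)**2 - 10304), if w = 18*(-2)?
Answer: I*sqrt(7703) ≈ 87.767*I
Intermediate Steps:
w = -36
sqrt((-15 + w)**2 - 10304) = sqrt((-15 - 36)**2 - 10304) = sqrt((-51)**2 - 10304) = sqrt(2601 - 10304) = sqrt(-7703) = I*sqrt(7703)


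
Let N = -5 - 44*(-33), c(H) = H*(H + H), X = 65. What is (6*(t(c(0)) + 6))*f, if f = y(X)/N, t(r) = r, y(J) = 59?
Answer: 2124/1447 ≈ 1.4679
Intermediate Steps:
c(H) = 2*H**2 (c(H) = H*(2*H) = 2*H**2)
N = 1447 (N = -5 + 1452 = 1447)
f = 59/1447 ≈ 0.040774
(6*(t(c(0)) + 6))*f = (6*(2*0**2 + 6))*(59/1447) = (6*(2*0 + 6))*(59/1447) = (6*(0 + 6))*(59/1447) = (6*6)*(59/1447) = 36*(59/1447) = 2124/1447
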